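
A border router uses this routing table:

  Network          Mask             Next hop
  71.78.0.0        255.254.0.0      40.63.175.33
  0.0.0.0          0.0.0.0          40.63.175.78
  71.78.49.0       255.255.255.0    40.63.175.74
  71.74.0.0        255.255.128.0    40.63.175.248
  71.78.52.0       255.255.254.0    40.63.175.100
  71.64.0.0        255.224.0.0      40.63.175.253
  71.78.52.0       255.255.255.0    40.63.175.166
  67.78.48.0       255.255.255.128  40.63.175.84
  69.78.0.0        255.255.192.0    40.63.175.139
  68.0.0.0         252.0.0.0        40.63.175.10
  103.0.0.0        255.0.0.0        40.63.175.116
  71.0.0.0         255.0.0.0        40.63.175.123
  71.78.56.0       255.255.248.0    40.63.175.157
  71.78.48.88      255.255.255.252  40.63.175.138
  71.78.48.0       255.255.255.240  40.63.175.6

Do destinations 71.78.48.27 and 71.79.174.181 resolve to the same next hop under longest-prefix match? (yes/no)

yes

71.78.48.27: longest match 71.78.0.0/15 -> 40.63.175.33
71.79.174.181: longest match 71.78.0.0/15 -> 40.63.175.33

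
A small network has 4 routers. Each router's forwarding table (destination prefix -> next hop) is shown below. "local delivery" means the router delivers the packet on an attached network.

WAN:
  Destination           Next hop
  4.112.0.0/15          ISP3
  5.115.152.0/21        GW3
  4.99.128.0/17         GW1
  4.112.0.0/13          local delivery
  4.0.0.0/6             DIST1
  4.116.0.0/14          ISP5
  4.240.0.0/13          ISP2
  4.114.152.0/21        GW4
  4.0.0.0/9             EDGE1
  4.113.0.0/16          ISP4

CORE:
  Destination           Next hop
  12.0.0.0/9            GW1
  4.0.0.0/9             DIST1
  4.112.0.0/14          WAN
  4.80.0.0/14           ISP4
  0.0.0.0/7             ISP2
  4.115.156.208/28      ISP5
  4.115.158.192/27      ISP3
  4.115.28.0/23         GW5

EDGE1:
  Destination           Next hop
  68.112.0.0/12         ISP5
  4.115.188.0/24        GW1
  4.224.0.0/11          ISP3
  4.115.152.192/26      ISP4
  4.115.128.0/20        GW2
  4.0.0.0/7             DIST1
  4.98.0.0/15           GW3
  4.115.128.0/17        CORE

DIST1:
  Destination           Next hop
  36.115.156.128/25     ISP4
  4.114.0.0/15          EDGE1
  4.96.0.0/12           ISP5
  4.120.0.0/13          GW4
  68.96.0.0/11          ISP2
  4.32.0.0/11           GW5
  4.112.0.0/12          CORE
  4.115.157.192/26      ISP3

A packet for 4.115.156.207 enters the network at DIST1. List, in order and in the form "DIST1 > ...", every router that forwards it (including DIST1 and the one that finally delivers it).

At DIST1: longest match for 4.115.156.207 is 4.114.0.0/15 -> EDGE1
At EDGE1: longest match for 4.115.156.207 is 4.115.128.0/17 -> CORE
At CORE: longest match for 4.115.156.207 is 4.112.0.0/14 -> WAN
At WAN: longest match for 4.115.156.207 is 4.112.0.0/13 -> local delivery

DIST1 > EDGE1 > CORE > WAN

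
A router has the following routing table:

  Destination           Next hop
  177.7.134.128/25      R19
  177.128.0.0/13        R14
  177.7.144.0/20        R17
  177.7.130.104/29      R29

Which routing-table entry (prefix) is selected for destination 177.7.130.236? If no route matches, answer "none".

none

177.7.130.236 is outside every listed prefix and there is no default route.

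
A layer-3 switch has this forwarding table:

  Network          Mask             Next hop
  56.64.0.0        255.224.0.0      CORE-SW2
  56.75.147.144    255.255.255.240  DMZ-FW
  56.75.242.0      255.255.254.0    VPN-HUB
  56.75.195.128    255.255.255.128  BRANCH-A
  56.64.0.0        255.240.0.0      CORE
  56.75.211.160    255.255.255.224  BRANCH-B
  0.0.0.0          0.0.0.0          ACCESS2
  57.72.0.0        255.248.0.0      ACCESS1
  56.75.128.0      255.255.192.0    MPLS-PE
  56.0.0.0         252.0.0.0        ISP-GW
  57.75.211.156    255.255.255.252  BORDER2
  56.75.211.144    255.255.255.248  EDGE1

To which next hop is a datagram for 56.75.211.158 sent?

CORE

Routes whose prefix contains 56.75.211.158:
  0.0.0.0/0 (default, matches everything) -> ACCESS2
  56.0.0.0/6 (56.0.0.0 - 59.255.255.255) -> ISP-GW
  56.64.0.0/11 (56.64.0.0 - 56.95.255.255) -> CORE-SW2
  56.64.0.0/12 (56.64.0.0 - 56.79.255.255) -> CORE
More-specific entries that do NOT match:
  57.75.211.156/30 (57.75.211.156 - 57.75.211.159) does not contain 56.75.211.158
  56.75.211.144/29 (56.75.211.144 - 56.75.211.151) does not contain 56.75.211.158
  56.75.147.144/28 (56.75.147.144 - 56.75.147.159) does not contain 56.75.211.158
  56.75.211.160/27 (56.75.211.160 - 56.75.211.191) does not contain 56.75.211.158
  56.75.195.128/25 (56.75.195.128 - 56.75.195.255) does not contain 56.75.211.158
  56.75.242.0/23 (56.75.242.0 - 56.75.243.255) does not contain 56.75.211.158
  56.75.128.0/18 (56.75.128.0 - 56.75.191.255) does not contain 56.75.211.158
  57.72.0.0/13 (57.72.0.0 - 57.79.255.255) does not contain 56.75.211.158
Longest matching prefix is /12 -> next hop CORE.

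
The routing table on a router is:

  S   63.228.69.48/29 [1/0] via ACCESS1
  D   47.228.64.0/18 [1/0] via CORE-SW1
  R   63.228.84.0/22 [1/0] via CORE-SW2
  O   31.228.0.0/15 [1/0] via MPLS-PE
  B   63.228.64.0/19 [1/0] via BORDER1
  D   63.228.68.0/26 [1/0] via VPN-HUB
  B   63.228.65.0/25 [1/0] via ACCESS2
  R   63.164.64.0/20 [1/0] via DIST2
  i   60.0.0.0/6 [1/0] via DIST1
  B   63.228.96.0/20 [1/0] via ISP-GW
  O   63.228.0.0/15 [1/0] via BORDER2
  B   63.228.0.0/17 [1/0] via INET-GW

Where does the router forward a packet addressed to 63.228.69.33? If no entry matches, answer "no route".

BORDER1

Routes whose prefix contains 63.228.69.33:
  60.0.0.0/6 (60.0.0.0 - 63.255.255.255) -> DIST1
  63.228.0.0/15 (63.228.0.0 - 63.229.255.255) -> BORDER2
  63.228.0.0/17 (63.228.0.0 - 63.228.127.255) -> INET-GW
  63.228.64.0/19 (63.228.64.0 - 63.228.95.255) -> BORDER1
More-specific entries that do NOT match:
  63.228.69.48/29 (63.228.69.48 - 63.228.69.55) does not contain 63.228.69.33
  63.228.68.0/26 (63.228.68.0 - 63.228.68.63) does not contain 63.228.69.33
  63.228.65.0/25 (63.228.65.0 - 63.228.65.127) does not contain 63.228.69.33
  63.228.84.0/22 (63.228.84.0 - 63.228.87.255) does not contain 63.228.69.33
  63.164.64.0/20 (63.164.64.0 - 63.164.79.255) does not contain 63.228.69.33
  63.228.96.0/20 (63.228.96.0 - 63.228.111.255) does not contain 63.228.69.33
Longest matching prefix is /19 -> next hop BORDER1.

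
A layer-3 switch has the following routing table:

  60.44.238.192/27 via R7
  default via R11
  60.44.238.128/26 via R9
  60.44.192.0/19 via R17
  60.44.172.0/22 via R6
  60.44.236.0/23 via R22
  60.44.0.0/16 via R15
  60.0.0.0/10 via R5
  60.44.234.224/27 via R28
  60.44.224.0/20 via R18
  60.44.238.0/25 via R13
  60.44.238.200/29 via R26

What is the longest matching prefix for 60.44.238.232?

Entries matching 60.44.238.232:
  0.0.0.0/0 (default, matches everything)
  60.0.0.0/10 (60.0.0.0 - 60.63.255.255)
  60.44.0.0/16 (60.44.0.0 - 60.44.255.255)
  60.44.224.0/20 (60.44.224.0 - 60.44.239.255)
Most specific is 60.44.224.0/20.

60.44.224.0/20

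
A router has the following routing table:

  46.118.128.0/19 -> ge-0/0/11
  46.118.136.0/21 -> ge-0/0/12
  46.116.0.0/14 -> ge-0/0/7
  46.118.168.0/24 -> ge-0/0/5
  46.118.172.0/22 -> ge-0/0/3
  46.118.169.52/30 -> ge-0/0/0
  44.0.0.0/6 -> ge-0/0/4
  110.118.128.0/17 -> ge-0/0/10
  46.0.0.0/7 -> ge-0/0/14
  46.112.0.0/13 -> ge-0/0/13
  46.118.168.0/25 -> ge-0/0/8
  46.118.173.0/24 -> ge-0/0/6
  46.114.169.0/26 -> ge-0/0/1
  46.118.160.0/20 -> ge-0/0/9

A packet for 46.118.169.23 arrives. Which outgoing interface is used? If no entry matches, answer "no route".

Routes whose prefix contains 46.118.169.23:
  44.0.0.0/6 (44.0.0.0 - 47.255.255.255) -> ge-0/0/4
  46.0.0.0/7 (46.0.0.0 - 47.255.255.255) -> ge-0/0/14
  46.112.0.0/13 (46.112.0.0 - 46.119.255.255) -> ge-0/0/13
  46.116.0.0/14 (46.116.0.0 - 46.119.255.255) -> ge-0/0/7
  46.118.160.0/20 (46.118.160.0 - 46.118.175.255) -> ge-0/0/9
More-specific entries that do NOT match:
  46.118.169.52/30 (46.118.169.52 - 46.118.169.55) does not contain 46.118.169.23
  46.114.169.0/26 (46.114.169.0 - 46.114.169.63) does not contain 46.118.169.23
  46.118.168.0/25 (46.118.168.0 - 46.118.168.127) does not contain 46.118.169.23
  46.118.168.0/24 (46.118.168.0 - 46.118.168.255) does not contain 46.118.169.23
  46.118.173.0/24 (46.118.173.0 - 46.118.173.255) does not contain 46.118.169.23
  46.118.172.0/22 (46.118.172.0 - 46.118.175.255) does not contain 46.118.169.23
  46.118.136.0/21 (46.118.136.0 - 46.118.143.255) does not contain 46.118.169.23
Longest matching prefix is /20 -> interface ge-0/0/9.

ge-0/0/9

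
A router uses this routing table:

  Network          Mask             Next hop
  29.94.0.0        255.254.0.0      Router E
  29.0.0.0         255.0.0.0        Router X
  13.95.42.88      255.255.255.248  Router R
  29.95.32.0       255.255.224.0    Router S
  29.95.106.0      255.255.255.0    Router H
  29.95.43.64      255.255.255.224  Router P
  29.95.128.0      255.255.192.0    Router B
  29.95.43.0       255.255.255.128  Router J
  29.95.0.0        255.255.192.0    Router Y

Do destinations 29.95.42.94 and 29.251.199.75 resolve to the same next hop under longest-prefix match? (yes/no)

no

29.95.42.94: longest match 29.95.32.0/19 -> Router S
29.251.199.75: longest match 29.0.0.0/8 -> Router X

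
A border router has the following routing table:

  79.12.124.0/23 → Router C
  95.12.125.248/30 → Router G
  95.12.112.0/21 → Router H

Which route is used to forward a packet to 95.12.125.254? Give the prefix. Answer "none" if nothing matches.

none

95.12.125.254 is outside every listed prefix and there is no default route.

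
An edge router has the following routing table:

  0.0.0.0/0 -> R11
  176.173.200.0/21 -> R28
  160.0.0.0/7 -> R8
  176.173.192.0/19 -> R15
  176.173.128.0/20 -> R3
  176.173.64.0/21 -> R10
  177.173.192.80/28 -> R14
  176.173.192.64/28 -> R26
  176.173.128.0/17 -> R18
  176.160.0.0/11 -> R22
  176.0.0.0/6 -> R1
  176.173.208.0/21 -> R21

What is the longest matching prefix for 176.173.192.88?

176.173.192.0/19

Entries matching 176.173.192.88:
  0.0.0.0/0 (default, matches everything)
  176.0.0.0/6 (176.0.0.0 - 179.255.255.255)
  176.160.0.0/11 (176.160.0.0 - 176.191.255.255)
  176.173.128.0/17 (176.173.128.0 - 176.173.255.255)
  176.173.192.0/19 (176.173.192.0 - 176.173.223.255)
Most specific is 176.173.192.0/19.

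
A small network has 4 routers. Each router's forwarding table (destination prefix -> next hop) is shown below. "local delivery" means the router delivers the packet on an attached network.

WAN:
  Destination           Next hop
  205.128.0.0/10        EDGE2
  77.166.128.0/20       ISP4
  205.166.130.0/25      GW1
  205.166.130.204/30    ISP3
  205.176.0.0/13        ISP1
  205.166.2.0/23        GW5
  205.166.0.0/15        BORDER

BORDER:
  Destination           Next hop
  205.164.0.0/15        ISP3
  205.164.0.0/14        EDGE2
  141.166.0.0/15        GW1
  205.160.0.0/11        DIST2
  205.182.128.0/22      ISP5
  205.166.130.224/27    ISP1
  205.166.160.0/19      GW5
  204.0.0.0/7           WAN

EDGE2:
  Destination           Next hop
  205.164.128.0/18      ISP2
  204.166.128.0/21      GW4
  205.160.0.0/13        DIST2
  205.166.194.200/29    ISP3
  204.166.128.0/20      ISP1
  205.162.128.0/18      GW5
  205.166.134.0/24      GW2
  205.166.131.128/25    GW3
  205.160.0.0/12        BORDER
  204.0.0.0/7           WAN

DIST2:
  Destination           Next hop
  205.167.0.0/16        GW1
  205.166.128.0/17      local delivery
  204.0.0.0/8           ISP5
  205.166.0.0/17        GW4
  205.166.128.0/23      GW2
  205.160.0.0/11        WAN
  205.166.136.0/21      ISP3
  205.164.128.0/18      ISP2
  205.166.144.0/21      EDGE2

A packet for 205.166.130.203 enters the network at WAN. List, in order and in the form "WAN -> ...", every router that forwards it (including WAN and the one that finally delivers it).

WAN -> BORDER -> EDGE2 -> DIST2

At WAN: longest match for 205.166.130.203 is 205.166.0.0/15 -> BORDER
At BORDER: longest match for 205.166.130.203 is 205.164.0.0/14 -> EDGE2
At EDGE2: longest match for 205.166.130.203 is 205.160.0.0/13 -> DIST2
At DIST2: longest match for 205.166.130.203 is 205.166.128.0/17 -> local delivery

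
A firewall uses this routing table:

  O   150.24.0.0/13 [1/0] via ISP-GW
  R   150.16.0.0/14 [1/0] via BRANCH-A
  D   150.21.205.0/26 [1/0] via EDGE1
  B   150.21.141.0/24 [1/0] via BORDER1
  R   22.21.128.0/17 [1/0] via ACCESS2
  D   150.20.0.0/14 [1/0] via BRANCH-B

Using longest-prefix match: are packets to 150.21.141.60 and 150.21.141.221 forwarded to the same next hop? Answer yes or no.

yes

150.21.141.60: longest match 150.21.141.0/24 -> BORDER1
150.21.141.221: longest match 150.21.141.0/24 -> BORDER1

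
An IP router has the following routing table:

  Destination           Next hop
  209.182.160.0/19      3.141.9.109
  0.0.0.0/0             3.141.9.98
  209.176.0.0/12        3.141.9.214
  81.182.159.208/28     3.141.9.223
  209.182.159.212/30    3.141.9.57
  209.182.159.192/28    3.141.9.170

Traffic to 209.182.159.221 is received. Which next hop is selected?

3.141.9.214

Routes whose prefix contains 209.182.159.221:
  0.0.0.0/0 (default, matches everything) -> 3.141.9.98
  209.176.0.0/12 (209.176.0.0 - 209.191.255.255) -> 3.141.9.214
More-specific entries that do NOT match:
  209.182.159.212/30 (209.182.159.212 - 209.182.159.215) does not contain 209.182.159.221
  81.182.159.208/28 (81.182.159.208 - 81.182.159.223) does not contain 209.182.159.221
  209.182.159.192/28 (209.182.159.192 - 209.182.159.207) does not contain 209.182.159.221
  209.182.160.0/19 (209.182.160.0 - 209.182.191.255) does not contain 209.182.159.221
Longest matching prefix is /12 -> next hop 3.141.9.214.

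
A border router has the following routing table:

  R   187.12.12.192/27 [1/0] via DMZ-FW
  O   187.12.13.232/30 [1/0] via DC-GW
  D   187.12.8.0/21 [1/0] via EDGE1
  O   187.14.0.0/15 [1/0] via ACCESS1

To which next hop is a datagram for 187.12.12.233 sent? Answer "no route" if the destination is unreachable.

EDGE1

Routes whose prefix contains 187.12.12.233:
  187.12.8.0/21 (187.12.8.0 - 187.12.15.255) -> EDGE1
More-specific entries that do NOT match:
  187.12.13.232/30 (187.12.13.232 - 187.12.13.235) does not contain 187.12.12.233
  187.12.12.192/27 (187.12.12.192 - 187.12.12.223) does not contain 187.12.12.233
Longest matching prefix is /21 -> next hop EDGE1.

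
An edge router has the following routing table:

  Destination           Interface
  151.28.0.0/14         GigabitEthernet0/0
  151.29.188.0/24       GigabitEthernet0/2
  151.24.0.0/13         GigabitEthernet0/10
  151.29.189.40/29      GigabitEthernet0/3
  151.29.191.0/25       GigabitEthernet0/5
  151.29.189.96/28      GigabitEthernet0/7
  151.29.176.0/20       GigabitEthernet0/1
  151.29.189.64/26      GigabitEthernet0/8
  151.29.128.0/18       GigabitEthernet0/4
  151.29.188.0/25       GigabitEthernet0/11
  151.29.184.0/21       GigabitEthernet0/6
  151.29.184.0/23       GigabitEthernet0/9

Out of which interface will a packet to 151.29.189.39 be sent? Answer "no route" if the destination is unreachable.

Routes whose prefix contains 151.29.189.39:
  151.24.0.0/13 (151.24.0.0 - 151.31.255.255) -> GigabitEthernet0/10
  151.28.0.0/14 (151.28.0.0 - 151.31.255.255) -> GigabitEthernet0/0
  151.29.128.0/18 (151.29.128.0 - 151.29.191.255) -> GigabitEthernet0/4
  151.29.176.0/20 (151.29.176.0 - 151.29.191.255) -> GigabitEthernet0/1
  151.29.184.0/21 (151.29.184.0 - 151.29.191.255) -> GigabitEthernet0/6
More-specific entries that do NOT match:
  151.29.189.40/29 (151.29.189.40 - 151.29.189.47) does not contain 151.29.189.39
  151.29.189.96/28 (151.29.189.96 - 151.29.189.111) does not contain 151.29.189.39
  151.29.189.64/26 (151.29.189.64 - 151.29.189.127) does not contain 151.29.189.39
  151.29.191.0/25 (151.29.191.0 - 151.29.191.127) does not contain 151.29.189.39
  151.29.188.0/25 (151.29.188.0 - 151.29.188.127) does not contain 151.29.189.39
  151.29.188.0/24 (151.29.188.0 - 151.29.188.255) does not contain 151.29.189.39
  151.29.184.0/23 (151.29.184.0 - 151.29.185.255) does not contain 151.29.189.39
Longest matching prefix is /21 -> interface GigabitEthernet0/6.

GigabitEthernet0/6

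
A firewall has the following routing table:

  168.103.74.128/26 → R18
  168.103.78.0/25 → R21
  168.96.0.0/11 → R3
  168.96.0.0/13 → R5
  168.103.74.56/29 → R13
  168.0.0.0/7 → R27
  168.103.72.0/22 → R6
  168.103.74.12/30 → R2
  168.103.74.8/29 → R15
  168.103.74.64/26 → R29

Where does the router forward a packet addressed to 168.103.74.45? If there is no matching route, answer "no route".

Routes whose prefix contains 168.103.74.45:
  168.0.0.0/7 (168.0.0.0 - 169.255.255.255) -> R27
  168.96.0.0/11 (168.96.0.0 - 168.127.255.255) -> R3
  168.96.0.0/13 (168.96.0.0 - 168.103.255.255) -> R5
  168.103.72.0/22 (168.103.72.0 - 168.103.75.255) -> R6
More-specific entries that do NOT match:
  168.103.74.12/30 (168.103.74.12 - 168.103.74.15) does not contain 168.103.74.45
  168.103.74.56/29 (168.103.74.56 - 168.103.74.63) does not contain 168.103.74.45
  168.103.74.8/29 (168.103.74.8 - 168.103.74.15) does not contain 168.103.74.45
  168.103.74.128/26 (168.103.74.128 - 168.103.74.191) does not contain 168.103.74.45
  168.103.74.64/26 (168.103.74.64 - 168.103.74.127) does not contain 168.103.74.45
  168.103.78.0/25 (168.103.78.0 - 168.103.78.127) does not contain 168.103.74.45
Longest matching prefix is /22 -> next hop R6.

R6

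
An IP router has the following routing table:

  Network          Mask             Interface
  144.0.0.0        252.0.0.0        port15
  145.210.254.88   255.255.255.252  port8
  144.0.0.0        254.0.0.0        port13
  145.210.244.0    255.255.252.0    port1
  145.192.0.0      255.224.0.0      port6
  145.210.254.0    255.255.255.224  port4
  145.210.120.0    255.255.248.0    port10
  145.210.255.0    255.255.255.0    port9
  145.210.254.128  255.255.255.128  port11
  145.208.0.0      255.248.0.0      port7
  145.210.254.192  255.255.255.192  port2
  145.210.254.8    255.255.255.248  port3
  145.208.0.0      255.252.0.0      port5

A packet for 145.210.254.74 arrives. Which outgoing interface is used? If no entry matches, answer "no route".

port5

Routes whose prefix contains 145.210.254.74:
  144.0.0.0/6 (144.0.0.0 - 147.255.255.255) -> port15
  144.0.0.0/7 (144.0.0.0 - 145.255.255.255) -> port13
  145.192.0.0/11 (145.192.0.0 - 145.223.255.255) -> port6
  145.208.0.0/13 (145.208.0.0 - 145.215.255.255) -> port7
  145.208.0.0/14 (145.208.0.0 - 145.211.255.255) -> port5
More-specific entries that do NOT match:
  145.210.254.88/30 (145.210.254.88 - 145.210.254.91) does not contain 145.210.254.74
  145.210.254.8/29 (145.210.254.8 - 145.210.254.15) does not contain 145.210.254.74
  145.210.254.0/27 (145.210.254.0 - 145.210.254.31) does not contain 145.210.254.74
  145.210.254.192/26 (145.210.254.192 - 145.210.254.255) does not contain 145.210.254.74
  145.210.254.128/25 (145.210.254.128 - 145.210.254.255) does not contain 145.210.254.74
  145.210.255.0/24 (145.210.255.0 - 145.210.255.255) does not contain 145.210.254.74
  145.210.244.0/22 (145.210.244.0 - 145.210.247.255) does not contain 145.210.254.74
  145.210.120.0/21 (145.210.120.0 - 145.210.127.255) does not contain 145.210.254.74
Longest matching prefix is /14 -> interface port5.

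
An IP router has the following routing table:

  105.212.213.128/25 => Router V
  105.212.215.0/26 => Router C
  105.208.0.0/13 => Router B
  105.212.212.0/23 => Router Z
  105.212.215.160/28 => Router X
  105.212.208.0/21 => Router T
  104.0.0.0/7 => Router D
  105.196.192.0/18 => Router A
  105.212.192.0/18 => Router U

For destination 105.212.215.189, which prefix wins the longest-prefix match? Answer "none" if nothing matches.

105.212.208.0/21

Entries matching 105.212.215.189:
  104.0.0.0/7 (104.0.0.0 - 105.255.255.255)
  105.208.0.0/13 (105.208.0.0 - 105.215.255.255)
  105.212.192.0/18 (105.212.192.0 - 105.212.255.255)
  105.212.208.0/21 (105.212.208.0 - 105.212.215.255)
Most specific is 105.212.208.0/21.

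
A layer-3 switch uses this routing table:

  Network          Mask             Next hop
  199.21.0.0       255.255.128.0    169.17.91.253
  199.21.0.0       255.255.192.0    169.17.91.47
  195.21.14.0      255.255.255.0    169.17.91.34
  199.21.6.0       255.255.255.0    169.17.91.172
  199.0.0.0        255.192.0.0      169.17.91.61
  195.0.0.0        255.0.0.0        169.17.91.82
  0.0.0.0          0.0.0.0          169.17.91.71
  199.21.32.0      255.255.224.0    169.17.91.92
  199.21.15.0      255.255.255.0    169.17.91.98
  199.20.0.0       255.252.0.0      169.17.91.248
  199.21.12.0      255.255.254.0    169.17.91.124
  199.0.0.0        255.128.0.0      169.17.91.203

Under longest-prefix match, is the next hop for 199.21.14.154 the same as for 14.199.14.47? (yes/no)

199.21.14.154: longest match 199.21.0.0/18 -> 169.17.91.47
14.199.14.47: longest match 0.0.0.0/0 -> 169.17.91.71

no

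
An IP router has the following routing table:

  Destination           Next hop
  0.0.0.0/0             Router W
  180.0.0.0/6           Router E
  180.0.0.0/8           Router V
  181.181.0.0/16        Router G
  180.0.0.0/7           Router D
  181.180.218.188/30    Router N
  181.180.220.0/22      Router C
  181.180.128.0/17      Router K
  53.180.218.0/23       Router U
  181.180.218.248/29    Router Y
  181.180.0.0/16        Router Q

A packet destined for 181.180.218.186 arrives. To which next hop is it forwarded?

Routes whose prefix contains 181.180.218.186:
  0.0.0.0/0 (default, matches everything) -> Router W
  180.0.0.0/6 (180.0.0.0 - 183.255.255.255) -> Router E
  180.0.0.0/7 (180.0.0.0 - 181.255.255.255) -> Router D
  181.180.0.0/16 (181.180.0.0 - 181.180.255.255) -> Router Q
  181.180.128.0/17 (181.180.128.0 - 181.180.255.255) -> Router K
More-specific entries that do NOT match:
  181.180.218.188/30 (181.180.218.188 - 181.180.218.191) does not contain 181.180.218.186
  181.180.218.248/29 (181.180.218.248 - 181.180.218.255) does not contain 181.180.218.186
  53.180.218.0/23 (53.180.218.0 - 53.180.219.255) does not contain 181.180.218.186
  181.180.220.0/22 (181.180.220.0 - 181.180.223.255) does not contain 181.180.218.186
Longest matching prefix is /17 -> next hop Router K.

Router K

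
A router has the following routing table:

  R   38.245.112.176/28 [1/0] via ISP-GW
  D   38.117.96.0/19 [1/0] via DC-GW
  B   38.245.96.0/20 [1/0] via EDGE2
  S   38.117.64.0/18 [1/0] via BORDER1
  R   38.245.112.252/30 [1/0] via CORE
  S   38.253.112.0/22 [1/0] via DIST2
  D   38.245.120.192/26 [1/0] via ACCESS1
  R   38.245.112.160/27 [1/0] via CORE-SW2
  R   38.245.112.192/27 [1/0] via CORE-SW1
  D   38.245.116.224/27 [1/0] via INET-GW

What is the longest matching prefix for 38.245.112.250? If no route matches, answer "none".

none

38.245.112.250 is outside every listed prefix and there is no default route.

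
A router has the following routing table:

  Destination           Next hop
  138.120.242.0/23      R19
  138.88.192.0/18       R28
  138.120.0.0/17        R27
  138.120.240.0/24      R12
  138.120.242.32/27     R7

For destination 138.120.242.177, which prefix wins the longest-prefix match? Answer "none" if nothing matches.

Entries matching 138.120.242.177:
  138.120.242.0/23 (138.120.242.0 - 138.120.243.255)
Most specific is 138.120.242.0/23.

138.120.242.0/23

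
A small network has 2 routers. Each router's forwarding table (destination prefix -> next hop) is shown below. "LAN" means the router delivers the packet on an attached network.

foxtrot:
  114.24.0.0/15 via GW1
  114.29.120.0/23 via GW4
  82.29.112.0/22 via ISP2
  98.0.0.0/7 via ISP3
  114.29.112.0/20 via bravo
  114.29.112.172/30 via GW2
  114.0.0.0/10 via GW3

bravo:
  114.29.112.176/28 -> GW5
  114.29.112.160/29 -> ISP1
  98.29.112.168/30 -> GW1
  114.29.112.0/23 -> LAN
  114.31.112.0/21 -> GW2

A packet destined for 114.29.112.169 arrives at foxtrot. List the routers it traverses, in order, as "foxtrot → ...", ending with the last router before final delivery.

At foxtrot: longest match for 114.29.112.169 is 114.29.112.0/20 -> bravo
At bravo: longest match for 114.29.112.169 is 114.29.112.0/23 -> LAN

foxtrot → bravo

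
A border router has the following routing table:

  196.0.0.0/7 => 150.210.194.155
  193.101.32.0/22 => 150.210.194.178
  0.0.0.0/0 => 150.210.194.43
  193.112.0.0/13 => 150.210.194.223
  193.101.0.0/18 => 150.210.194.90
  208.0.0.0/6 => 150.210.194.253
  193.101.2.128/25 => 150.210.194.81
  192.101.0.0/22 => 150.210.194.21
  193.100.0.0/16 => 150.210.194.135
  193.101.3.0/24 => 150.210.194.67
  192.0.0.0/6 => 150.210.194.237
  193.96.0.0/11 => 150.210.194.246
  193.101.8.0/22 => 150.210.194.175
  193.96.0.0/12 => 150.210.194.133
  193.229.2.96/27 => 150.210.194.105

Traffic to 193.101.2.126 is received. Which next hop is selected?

150.210.194.90

Routes whose prefix contains 193.101.2.126:
  0.0.0.0/0 (default, matches everything) -> 150.210.194.43
  192.0.0.0/6 (192.0.0.0 - 195.255.255.255) -> 150.210.194.237
  193.96.0.0/11 (193.96.0.0 - 193.127.255.255) -> 150.210.194.246
  193.96.0.0/12 (193.96.0.0 - 193.111.255.255) -> 150.210.194.133
  193.101.0.0/18 (193.101.0.0 - 193.101.63.255) -> 150.210.194.90
More-specific entries that do NOT match:
  193.229.2.96/27 (193.229.2.96 - 193.229.2.127) does not contain 193.101.2.126
  193.101.2.128/25 (193.101.2.128 - 193.101.2.255) does not contain 193.101.2.126
  193.101.3.0/24 (193.101.3.0 - 193.101.3.255) does not contain 193.101.2.126
  193.101.32.0/22 (193.101.32.0 - 193.101.35.255) does not contain 193.101.2.126
  192.101.0.0/22 (192.101.0.0 - 192.101.3.255) does not contain 193.101.2.126
  193.101.8.0/22 (193.101.8.0 - 193.101.11.255) does not contain 193.101.2.126
Longest matching prefix is /18 -> next hop 150.210.194.90.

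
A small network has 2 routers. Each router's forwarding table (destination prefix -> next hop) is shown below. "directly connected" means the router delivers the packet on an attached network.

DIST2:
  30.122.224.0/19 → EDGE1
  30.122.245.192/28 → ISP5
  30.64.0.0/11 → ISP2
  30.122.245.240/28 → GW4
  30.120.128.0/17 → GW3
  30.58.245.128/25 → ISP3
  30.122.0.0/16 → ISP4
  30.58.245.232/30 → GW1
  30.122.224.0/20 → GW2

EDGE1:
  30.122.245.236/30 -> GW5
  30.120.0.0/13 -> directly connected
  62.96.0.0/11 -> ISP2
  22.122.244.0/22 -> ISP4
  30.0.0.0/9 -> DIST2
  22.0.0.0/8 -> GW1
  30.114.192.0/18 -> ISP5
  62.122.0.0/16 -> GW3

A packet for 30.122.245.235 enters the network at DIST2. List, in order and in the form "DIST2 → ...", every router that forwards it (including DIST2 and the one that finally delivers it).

DIST2 → EDGE1

At DIST2: longest match for 30.122.245.235 is 30.122.224.0/19 -> EDGE1
At EDGE1: longest match for 30.122.245.235 is 30.120.0.0/13 -> directly connected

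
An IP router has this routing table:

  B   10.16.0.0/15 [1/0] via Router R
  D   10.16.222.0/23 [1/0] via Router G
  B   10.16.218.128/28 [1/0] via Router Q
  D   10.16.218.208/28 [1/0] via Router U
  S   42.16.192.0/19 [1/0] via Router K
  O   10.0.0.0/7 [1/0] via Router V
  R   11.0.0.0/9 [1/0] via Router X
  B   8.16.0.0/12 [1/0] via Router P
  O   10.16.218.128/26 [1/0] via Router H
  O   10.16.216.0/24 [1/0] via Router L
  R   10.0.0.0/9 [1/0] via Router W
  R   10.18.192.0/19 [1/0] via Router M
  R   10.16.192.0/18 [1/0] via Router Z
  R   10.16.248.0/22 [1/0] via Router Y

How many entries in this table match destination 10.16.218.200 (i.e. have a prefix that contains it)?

Prefixes containing 10.16.218.200:
  10.0.0.0/7 (10.0.0.0 - 11.255.255.255)
  10.0.0.0/9 (10.0.0.0 - 10.127.255.255)
  10.16.0.0/15 (10.16.0.0 - 10.17.255.255)
  10.16.192.0/18 (10.16.192.0 - 10.16.255.255)
Total matching entries: 4.

4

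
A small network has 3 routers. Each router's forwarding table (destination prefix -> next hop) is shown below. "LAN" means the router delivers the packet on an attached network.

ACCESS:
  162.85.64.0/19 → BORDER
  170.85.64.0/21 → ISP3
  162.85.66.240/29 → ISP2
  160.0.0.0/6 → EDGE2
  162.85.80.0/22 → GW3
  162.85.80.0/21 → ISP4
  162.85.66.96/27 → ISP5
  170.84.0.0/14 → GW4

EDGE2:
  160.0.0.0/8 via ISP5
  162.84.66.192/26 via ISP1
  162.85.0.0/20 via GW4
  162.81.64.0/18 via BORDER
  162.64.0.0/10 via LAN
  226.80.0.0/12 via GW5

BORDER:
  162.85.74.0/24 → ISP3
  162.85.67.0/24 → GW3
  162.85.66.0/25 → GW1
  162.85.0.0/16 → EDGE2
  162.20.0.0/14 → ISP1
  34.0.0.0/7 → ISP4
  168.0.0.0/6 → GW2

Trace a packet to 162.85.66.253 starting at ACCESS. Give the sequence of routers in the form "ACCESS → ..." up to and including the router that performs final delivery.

ACCESS → BORDER → EDGE2

At ACCESS: longest match for 162.85.66.253 is 162.85.64.0/19 -> BORDER
At BORDER: longest match for 162.85.66.253 is 162.85.0.0/16 -> EDGE2
At EDGE2: longest match for 162.85.66.253 is 162.64.0.0/10 -> LAN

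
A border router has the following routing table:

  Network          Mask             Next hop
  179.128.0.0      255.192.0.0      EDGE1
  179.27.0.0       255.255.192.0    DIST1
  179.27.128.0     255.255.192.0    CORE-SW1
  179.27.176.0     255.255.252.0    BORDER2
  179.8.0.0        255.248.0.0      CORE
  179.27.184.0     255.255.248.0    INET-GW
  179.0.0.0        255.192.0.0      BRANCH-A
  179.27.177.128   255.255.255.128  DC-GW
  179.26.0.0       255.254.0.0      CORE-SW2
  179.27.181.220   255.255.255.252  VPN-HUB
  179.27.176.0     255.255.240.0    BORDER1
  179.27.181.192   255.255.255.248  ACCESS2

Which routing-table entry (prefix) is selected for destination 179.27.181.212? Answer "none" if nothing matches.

179.27.176.0/20

Entries matching 179.27.181.212:
  179.0.0.0/10 (179.0.0.0 - 179.63.255.255)
  179.26.0.0/15 (179.26.0.0 - 179.27.255.255)
  179.27.128.0/18 (179.27.128.0 - 179.27.191.255)
  179.27.176.0/20 (179.27.176.0 - 179.27.191.255)
Most specific is 179.27.176.0/20.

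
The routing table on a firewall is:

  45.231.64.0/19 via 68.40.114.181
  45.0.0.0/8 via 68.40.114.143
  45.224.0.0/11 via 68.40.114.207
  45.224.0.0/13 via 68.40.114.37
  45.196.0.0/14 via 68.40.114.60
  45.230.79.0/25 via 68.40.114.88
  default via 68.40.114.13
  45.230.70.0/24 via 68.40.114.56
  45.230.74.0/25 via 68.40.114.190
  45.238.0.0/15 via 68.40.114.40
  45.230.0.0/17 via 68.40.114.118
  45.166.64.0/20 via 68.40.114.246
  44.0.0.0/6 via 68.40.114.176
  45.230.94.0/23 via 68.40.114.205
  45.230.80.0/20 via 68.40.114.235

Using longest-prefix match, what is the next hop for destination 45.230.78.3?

68.40.114.118

Routes whose prefix contains 45.230.78.3:
  0.0.0.0/0 (default, matches everything) -> 68.40.114.13
  44.0.0.0/6 (44.0.0.0 - 47.255.255.255) -> 68.40.114.176
  45.0.0.0/8 (45.0.0.0 - 45.255.255.255) -> 68.40.114.143
  45.224.0.0/11 (45.224.0.0 - 45.255.255.255) -> 68.40.114.207
  45.224.0.0/13 (45.224.0.0 - 45.231.255.255) -> 68.40.114.37
  45.230.0.0/17 (45.230.0.0 - 45.230.127.255) -> 68.40.114.118
More-specific entries that do NOT match:
  45.230.79.0/25 (45.230.79.0 - 45.230.79.127) does not contain 45.230.78.3
  45.230.74.0/25 (45.230.74.0 - 45.230.74.127) does not contain 45.230.78.3
  45.230.70.0/24 (45.230.70.0 - 45.230.70.255) does not contain 45.230.78.3
  45.230.94.0/23 (45.230.94.0 - 45.230.95.255) does not contain 45.230.78.3
  45.166.64.0/20 (45.166.64.0 - 45.166.79.255) does not contain 45.230.78.3
  45.230.80.0/20 (45.230.80.0 - 45.230.95.255) does not contain 45.230.78.3
  45.231.64.0/19 (45.231.64.0 - 45.231.95.255) does not contain 45.230.78.3
Longest matching prefix is /17 -> next hop 68.40.114.118.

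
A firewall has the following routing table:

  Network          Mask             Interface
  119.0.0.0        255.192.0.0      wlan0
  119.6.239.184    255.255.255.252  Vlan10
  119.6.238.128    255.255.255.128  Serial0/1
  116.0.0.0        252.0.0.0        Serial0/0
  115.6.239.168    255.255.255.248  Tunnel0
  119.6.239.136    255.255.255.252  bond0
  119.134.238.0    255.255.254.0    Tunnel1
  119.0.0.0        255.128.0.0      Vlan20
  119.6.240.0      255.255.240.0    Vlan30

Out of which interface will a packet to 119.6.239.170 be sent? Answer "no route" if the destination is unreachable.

wlan0

Routes whose prefix contains 119.6.239.170:
  116.0.0.0/6 (116.0.0.0 - 119.255.255.255) -> Serial0/0
  119.0.0.0/9 (119.0.0.0 - 119.127.255.255) -> Vlan20
  119.0.0.0/10 (119.0.0.0 - 119.63.255.255) -> wlan0
More-specific entries that do NOT match:
  119.6.239.184/30 (119.6.239.184 - 119.6.239.187) does not contain 119.6.239.170
  119.6.239.136/30 (119.6.239.136 - 119.6.239.139) does not contain 119.6.239.170
  115.6.239.168/29 (115.6.239.168 - 115.6.239.175) does not contain 119.6.239.170
  119.6.238.128/25 (119.6.238.128 - 119.6.238.255) does not contain 119.6.239.170
  119.134.238.0/23 (119.134.238.0 - 119.134.239.255) does not contain 119.6.239.170
  119.6.240.0/20 (119.6.240.0 - 119.6.255.255) does not contain 119.6.239.170
Longest matching prefix is /10 -> interface wlan0.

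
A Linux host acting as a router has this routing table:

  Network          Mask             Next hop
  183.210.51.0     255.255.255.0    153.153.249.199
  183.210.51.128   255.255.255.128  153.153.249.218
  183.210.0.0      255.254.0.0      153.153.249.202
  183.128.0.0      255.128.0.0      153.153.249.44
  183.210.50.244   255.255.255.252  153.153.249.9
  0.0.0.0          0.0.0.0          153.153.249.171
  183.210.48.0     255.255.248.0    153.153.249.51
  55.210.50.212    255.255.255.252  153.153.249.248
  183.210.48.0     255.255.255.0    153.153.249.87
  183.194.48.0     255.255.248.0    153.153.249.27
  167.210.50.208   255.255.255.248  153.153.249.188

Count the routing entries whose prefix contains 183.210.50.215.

Prefixes containing 183.210.50.215:
  0.0.0.0/0 (default, matches everything)
  183.128.0.0/9 (183.128.0.0 - 183.255.255.255)
  183.210.0.0/15 (183.210.0.0 - 183.211.255.255)
  183.210.48.0/21 (183.210.48.0 - 183.210.55.255)
Total matching entries: 4.

4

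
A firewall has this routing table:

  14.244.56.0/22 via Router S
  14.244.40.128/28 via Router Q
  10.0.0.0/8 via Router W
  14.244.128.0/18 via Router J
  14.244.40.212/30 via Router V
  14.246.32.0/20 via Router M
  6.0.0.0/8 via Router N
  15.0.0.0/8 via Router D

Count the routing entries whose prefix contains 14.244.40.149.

0

No listed prefix contains 14.244.40.149.
Total matching entries: 0.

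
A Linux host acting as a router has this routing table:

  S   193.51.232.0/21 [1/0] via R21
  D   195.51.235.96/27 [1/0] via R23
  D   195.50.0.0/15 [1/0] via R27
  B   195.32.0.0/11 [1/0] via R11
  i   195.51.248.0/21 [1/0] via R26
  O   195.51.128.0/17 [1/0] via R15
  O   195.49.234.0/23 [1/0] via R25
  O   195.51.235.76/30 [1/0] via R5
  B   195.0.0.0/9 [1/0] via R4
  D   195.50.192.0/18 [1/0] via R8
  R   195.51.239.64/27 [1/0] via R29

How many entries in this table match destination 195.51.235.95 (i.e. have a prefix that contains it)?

4

Prefixes containing 195.51.235.95:
  195.0.0.0/9 (195.0.0.0 - 195.127.255.255)
  195.32.0.0/11 (195.32.0.0 - 195.63.255.255)
  195.50.0.0/15 (195.50.0.0 - 195.51.255.255)
  195.51.128.0/17 (195.51.128.0 - 195.51.255.255)
Total matching entries: 4.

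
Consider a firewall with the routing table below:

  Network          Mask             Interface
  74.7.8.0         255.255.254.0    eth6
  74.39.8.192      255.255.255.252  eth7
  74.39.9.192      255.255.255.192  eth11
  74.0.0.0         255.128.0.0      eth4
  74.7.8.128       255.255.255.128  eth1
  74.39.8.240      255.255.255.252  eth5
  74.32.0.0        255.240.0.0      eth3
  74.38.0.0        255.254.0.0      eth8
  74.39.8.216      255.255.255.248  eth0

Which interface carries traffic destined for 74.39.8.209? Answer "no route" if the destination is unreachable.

Routes whose prefix contains 74.39.8.209:
  74.0.0.0/9 (74.0.0.0 - 74.127.255.255) -> eth4
  74.32.0.0/12 (74.32.0.0 - 74.47.255.255) -> eth3
  74.38.0.0/15 (74.38.0.0 - 74.39.255.255) -> eth8
More-specific entries that do NOT match:
  74.39.8.192/30 (74.39.8.192 - 74.39.8.195) does not contain 74.39.8.209
  74.39.8.240/30 (74.39.8.240 - 74.39.8.243) does not contain 74.39.8.209
  74.39.8.216/29 (74.39.8.216 - 74.39.8.223) does not contain 74.39.8.209
  74.39.9.192/26 (74.39.9.192 - 74.39.9.255) does not contain 74.39.8.209
  74.7.8.128/25 (74.7.8.128 - 74.7.8.255) does not contain 74.39.8.209
  74.7.8.0/23 (74.7.8.0 - 74.7.9.255) does not contain 74.39.8.209
Longest matching prefix is /15 -> interface eth8.

eth8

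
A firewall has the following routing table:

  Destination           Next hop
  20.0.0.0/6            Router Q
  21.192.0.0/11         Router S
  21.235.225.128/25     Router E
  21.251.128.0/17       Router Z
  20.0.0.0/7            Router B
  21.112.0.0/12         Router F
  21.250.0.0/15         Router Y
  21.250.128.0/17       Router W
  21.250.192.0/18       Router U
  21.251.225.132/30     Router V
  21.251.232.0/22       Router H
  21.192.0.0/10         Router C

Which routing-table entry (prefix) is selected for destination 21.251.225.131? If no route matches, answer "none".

Entries matching 21.251.225.131:
  20.0.0.0/6 (20.0.0.0 - 23.255.255.255)
  20.0.0.0/7 (20.0.0.0 - 21.255.255.255)
  21.192.0.0/10 (21.192.0.0 - 21.255.255.255)
  21.250.0.0/15 (21.250.0.0 - 21.251.255.255)
  21.251.128.0/17 (21.251.128.0 - 21.251.255.255)
Most specific is 21.251.128.0/17.

21.251.128.0/17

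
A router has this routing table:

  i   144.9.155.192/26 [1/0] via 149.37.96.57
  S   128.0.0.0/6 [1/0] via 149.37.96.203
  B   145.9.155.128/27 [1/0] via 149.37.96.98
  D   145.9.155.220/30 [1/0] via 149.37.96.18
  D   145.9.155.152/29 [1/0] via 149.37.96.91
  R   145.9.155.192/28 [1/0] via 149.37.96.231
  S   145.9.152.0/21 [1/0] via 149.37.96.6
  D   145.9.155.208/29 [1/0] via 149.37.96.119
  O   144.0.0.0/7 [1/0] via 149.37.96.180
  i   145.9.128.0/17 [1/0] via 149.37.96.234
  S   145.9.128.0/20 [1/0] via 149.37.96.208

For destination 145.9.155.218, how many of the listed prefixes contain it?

3

Prefixes containing 145.9.155.218:
  144.0.0.0/7 (144.0.0.0 - 145.255.255.255)
  145.9.128.0/17 (145.9.128.0 - 145.9.255.255)
  145.9.152.0/21 (145.9.152.0 - 145.9.159.255)
Total matching entries: 3.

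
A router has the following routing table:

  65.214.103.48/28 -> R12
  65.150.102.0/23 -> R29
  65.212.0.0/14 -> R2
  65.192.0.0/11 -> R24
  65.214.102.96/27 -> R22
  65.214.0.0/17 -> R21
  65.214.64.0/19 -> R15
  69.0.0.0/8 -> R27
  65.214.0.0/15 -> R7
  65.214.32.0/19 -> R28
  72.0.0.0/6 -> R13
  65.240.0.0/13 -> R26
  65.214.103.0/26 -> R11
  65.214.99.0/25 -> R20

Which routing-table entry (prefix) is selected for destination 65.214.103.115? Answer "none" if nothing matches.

65.214.0.0/17

Entries matching 65.214.103.115:
  65.192.0.0/11 (65.192.0.0 - 65.223.255.255)
  65.212.0.0/14 (65.212.0.0 - 65.215.255.255)
  65.214.0.0/15 (65.214.0.0 - 65.215.255.255)
  65.214.0.0/17 (65.214.0.0 - 65.214.127.255)
Most specific is 65.214.0.0/17.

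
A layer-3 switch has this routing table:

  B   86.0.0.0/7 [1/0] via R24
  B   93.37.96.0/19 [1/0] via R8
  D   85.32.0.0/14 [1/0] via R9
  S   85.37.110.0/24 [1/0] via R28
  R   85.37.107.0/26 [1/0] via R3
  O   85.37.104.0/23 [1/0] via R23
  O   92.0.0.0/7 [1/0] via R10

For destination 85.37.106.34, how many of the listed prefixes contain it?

No listed prefix contains 85.37.106.34.
Total matching entries: 0.

0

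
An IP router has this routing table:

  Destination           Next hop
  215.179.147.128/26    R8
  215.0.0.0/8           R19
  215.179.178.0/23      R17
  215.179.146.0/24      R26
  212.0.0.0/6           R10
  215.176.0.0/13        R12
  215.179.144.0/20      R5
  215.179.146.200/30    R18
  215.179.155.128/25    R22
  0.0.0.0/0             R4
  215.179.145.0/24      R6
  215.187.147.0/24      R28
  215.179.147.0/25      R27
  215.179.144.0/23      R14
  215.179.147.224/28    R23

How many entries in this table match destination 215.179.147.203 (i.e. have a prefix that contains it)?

Prefixes containing 215.179.147.203:
  0.0.0.0/0 (default, matches everything)
  212.0.0.0/6 (212.0.0.0 - 215.255.255.255)
  215.0.0.0/8 (215.0.0.0 - 215.255.255.255)
  215.176.0.0/13 (215.176.0.0 - 215.183.255.255)
  215.179.144.0/20 (215.179.144.0 - 215.179.159.255)
Total matching entries: 5.

5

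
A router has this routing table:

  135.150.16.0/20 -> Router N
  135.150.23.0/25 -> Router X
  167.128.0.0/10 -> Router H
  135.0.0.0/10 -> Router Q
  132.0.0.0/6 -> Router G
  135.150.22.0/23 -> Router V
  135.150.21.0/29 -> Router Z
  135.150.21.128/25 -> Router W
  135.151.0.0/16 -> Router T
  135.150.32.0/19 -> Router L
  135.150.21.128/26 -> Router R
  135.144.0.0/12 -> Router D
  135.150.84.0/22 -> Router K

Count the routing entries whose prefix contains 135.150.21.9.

3

Prefixes containing 135.150.21.9:
  132.0.0.0/6 (132.0.0.0 - 135.255.255.255)
  135.144.0.0/12 (135.144.0.0 - 135.159.255.255)
  135.150.16.0/20 (135.150.16.0 - 135.150.31.255)
Total matching entries: 3.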